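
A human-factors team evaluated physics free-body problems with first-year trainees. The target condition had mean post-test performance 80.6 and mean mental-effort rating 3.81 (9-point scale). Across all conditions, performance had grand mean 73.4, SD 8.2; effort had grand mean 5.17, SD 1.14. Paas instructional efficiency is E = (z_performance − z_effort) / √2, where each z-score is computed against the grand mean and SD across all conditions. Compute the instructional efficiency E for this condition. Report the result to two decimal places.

z_performance = (80.6 − 73.4) / 8.2 = 7.2000 / 8.2 = 0.8780.
z_effort = (3.81 − 5.17) / 1.14 = -1.3600 / 1.14 = -1.1930.
z_P − z_E = 0.8780 − (-1.1930) = 2.0710.
E = 2.0710 / √2 = 2.0710 / 1.41421 = 1.4644 ≈ 1.46.

1.46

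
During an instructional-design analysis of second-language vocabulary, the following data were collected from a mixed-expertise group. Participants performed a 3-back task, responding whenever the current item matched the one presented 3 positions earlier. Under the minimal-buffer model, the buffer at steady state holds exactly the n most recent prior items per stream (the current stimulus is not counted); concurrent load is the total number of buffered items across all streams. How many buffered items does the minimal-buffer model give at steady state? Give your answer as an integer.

3

The buffer holds the 3 most recent prior items.
Steady-state concurrent load = 3 items.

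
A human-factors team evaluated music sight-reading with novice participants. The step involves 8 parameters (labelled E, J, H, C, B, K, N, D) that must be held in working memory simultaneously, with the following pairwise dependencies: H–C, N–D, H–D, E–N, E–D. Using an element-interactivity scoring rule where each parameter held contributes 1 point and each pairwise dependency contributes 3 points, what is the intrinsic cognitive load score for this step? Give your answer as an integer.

23

Count of parameters held simultaneously: 8.
Count of pairwise dependencies listed: 5.
Element contribution: 8 × 1 = 8.
Interaction contribution: 5 × 3 = 15.
Intrinsic load = 8 + 15 = 23.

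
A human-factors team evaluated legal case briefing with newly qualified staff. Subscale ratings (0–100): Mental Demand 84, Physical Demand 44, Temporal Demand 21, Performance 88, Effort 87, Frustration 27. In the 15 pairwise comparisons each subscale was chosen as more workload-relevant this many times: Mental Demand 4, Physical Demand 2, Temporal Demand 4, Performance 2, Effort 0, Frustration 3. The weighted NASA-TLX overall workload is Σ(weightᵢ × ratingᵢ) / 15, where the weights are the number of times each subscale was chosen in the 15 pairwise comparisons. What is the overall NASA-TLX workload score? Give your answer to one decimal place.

The tallies are the weights (they sum to 15).
Weighted sum = 4·84 + 2·44 + 4·21 + 2·88 + 0·87 + 3·27
            = 336 + 88 + 84 + 176 + 0 + 81 = 765.
Overall workload = 765 / 15 = 51.0000 ≈ 51.0.

51.0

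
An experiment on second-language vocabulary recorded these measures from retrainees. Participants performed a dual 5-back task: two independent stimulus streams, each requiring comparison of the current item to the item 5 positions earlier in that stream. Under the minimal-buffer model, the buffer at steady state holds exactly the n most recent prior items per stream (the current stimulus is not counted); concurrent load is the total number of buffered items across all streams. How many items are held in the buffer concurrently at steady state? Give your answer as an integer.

Each stream's buffer holds its 5 most recent prior items.
Two independent streams: 2 × 5 = 10 buffered items at steady state.

10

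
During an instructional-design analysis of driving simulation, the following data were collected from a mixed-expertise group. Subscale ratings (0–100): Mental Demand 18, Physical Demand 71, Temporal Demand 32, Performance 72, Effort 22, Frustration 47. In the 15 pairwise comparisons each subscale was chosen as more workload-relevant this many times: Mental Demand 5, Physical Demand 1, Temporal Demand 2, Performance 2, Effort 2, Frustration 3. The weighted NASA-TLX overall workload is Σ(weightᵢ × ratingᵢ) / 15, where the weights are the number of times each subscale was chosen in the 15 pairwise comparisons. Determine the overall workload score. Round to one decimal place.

36.9

The tallies are the weights (they sum to 15).
Weighted sum = 5·18 + 1·71 + 2·32 + 2·72 + 2·22 + 3·47
            = 90 + 71 + 64 + 144 + 44 + 141 = 554.
Overall workload = 554 / 15 = 36.9333 ≈ 36.9.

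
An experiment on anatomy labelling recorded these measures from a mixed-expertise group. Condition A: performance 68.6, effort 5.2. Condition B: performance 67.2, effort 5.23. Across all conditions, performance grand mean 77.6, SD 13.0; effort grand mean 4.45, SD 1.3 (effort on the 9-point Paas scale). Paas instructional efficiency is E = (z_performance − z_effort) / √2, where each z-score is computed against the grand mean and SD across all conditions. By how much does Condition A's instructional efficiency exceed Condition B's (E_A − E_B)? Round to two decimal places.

Condition A: z_P = (68.6 − 77.6)/13.0 = -0.6923; z_E = (5.2 − 4.45)/1.3 = 0.5769; E_A = (-0.6923 − 0.5769)/√2 = -0.8975.
Condition B: z_P = (67.2 − 77.6)/13.0 = -0.8000; z_E = (5.23 − 4.45)/1.3 = 0.6000; E_B = (-0.8000 − 0.6000)/√2 = -0.9899.
E_A − E_B = -0.8975 − (-0.9899) = 0.0924 ≈ 0.09.

0.09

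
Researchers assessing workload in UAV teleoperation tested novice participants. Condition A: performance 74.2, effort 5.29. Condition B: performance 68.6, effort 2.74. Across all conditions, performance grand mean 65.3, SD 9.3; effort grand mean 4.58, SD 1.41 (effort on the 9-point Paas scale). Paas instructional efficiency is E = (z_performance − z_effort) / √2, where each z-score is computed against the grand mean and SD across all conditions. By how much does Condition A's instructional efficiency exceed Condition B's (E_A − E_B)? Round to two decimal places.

-0.85

Condition A: z_P = (74.2 − 65.3)/9.3 = 0.9570; z_E = (5.29 − 4.58)/1.41 = 0.5035; E_A = (0.9570 − 0.5035)/√2 = 0.3207.
Condition B: z_P = (68.6 − 65.3)/9.3 = 0.3548; z_E = (2.74 − 4.58)/1.41 = -1.3050; E_B = (0.3548 − (-1.3050))/√2 = 1.1737.
E_A − E_B = 0.3207 − 1.1737 = -0.8530 ≈ -0.85.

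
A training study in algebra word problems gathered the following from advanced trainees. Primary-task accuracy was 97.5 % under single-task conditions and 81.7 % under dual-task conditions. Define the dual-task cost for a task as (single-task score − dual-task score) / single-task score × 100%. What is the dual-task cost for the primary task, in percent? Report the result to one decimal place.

16.2

Cost = (97.5 − 81.7) / 97.5 × 100%
     = 15.8000 / 97.5 × 100% = 16.2051%.
≈ 16.2%.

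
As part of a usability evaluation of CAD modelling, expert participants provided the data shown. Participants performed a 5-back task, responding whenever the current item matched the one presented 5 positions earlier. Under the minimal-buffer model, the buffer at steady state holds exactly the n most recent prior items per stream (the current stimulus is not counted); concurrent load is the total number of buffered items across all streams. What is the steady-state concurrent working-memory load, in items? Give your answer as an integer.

5

The buffer holds the 5 most recent prior items.
Steady-state concurrent load = 5 items.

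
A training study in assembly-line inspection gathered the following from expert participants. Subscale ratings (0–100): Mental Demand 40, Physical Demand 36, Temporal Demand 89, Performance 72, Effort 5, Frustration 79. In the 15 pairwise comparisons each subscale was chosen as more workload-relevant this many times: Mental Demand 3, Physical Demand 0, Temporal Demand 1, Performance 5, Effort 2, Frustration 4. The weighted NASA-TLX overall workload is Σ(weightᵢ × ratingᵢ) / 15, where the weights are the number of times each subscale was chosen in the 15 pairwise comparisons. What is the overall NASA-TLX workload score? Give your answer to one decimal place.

59.7

The tallies are the weights (they sum to 15).
Weighted sum = 3·40 + 0·36 + 1·89 + 5·72 + 2·5 + 4·79
            = 120 + 0 + 89 + 360 + 10 + 316 = 895.
Overall workload = 895 / 15 = 59.6667 ≈ 59.7.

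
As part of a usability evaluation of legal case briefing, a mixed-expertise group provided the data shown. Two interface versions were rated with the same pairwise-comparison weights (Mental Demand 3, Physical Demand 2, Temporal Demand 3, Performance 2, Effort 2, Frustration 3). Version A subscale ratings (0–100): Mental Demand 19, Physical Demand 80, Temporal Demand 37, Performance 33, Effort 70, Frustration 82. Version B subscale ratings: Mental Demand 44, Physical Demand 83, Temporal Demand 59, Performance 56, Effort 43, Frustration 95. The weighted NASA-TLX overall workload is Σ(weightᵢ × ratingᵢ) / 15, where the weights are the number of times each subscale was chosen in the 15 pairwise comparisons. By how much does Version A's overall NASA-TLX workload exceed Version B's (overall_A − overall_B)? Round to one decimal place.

-11.9

Version A weighted sum = 3·19 + 2·80 + 3·37 + 2·33 + 2·70 + 3·82 = 57 + 160 + 111 + 66 + 140 + 246 = 780; overall_A = 780/15 = 52.0000.
Version B weighted sum = 3·44 + 2·83 + 3·59 + 2·56 + 2·43 + 3·95 = 132 + 166 + 177 + 112 + 86 + 285 = 958; overall_B = 958/15 = 63.8667.
Difference = 52.0000 − 63.8667 = -11.8667 ≈ -11.9.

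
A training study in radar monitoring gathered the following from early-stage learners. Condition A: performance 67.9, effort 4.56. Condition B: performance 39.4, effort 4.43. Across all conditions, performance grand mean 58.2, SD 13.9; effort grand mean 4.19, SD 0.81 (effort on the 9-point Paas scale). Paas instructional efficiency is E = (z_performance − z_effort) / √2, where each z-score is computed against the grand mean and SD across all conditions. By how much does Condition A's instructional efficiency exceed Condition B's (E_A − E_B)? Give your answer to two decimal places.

1.34

Condition A: z_P = (67.9 − 58.2)/13.9 = 0.6978; z_E = (4.56 − 4.19)/0.81 = 0.4568; E_A = (0.6978 − 0.4568)/√2 = 0.1704.
Condition B: z_P = (39.4 − 58.2)/13.9 = -1.3525; z_E = (4.43 − 4.19)/0.81 = 0.2963; E_B = (-1.3525 − 0.2963)/√2 = -1.1659.
E_A − E_B = 0.1704 − (-1.1659) = 1.3363 ≈ 1.34.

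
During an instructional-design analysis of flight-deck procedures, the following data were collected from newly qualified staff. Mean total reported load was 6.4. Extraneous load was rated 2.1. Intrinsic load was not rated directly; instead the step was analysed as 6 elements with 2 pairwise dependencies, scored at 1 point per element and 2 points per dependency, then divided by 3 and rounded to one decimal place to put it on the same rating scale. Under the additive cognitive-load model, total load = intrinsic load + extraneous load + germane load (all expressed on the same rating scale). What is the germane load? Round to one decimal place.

1.0

Intrinsic (element-interactivity): (6 × 1 + 2 × 2) / 3 = 10 / 3 = 3.3333 → 3.3.
germane load = total − intrinsic − extraneous
             = 6.4 − 3.3 − 2.1 = 1.0.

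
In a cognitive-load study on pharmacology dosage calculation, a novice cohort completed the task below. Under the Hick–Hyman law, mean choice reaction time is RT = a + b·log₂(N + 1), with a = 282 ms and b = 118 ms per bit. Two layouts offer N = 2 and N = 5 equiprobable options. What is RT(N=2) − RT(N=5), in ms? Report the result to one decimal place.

-118.0

RT(2) = 282 + 118·log₂(3) = 282 + 118·1.5850 = 469.0300 ms.
RT(5) = 282 + 118·log₂(6) = 282 + 118·2.5850 = 587.0300 ms.
Difference = 469.0300 − 587.0300 = -118.0000 ≈ -118.0 ms.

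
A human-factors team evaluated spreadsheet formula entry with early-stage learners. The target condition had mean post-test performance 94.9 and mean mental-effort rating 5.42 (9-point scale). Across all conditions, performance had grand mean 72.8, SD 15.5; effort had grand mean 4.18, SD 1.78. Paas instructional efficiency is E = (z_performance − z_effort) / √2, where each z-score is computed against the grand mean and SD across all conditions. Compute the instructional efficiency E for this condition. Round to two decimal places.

z_performance = (94.9 − 72.8) / 15.5 = 22.1000 / 15.5 = 1.4258.
z_effort = (5.42 − 4.18) / 1.78 = 1.2400 / 1.78 = 0.6966.
z_P − z_E = 1.4258 − 0.6966 = 0.7292.
E = 0.7292 / √2 = 0.7292 / 1.41421 = 0.5156 ≈ 0.52.

0.52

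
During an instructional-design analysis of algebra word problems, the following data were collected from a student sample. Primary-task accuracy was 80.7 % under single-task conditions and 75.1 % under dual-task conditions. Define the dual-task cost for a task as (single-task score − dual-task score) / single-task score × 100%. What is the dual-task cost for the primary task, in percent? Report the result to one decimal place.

6.9

Cost = (80.7 − 75.1) / 80.7 × 100%
     = 5.6000 / 80.7 × 100% = 6.9393%.
≈ 6.9%.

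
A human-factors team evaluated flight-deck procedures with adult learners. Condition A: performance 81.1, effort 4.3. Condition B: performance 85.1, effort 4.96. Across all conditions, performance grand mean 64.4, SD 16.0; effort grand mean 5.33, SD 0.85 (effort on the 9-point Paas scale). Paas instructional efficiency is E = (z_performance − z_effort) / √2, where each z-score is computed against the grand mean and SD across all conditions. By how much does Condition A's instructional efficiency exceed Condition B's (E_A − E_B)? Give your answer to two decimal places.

0.37

Condition A: z_P = (81.1 − 64.4)/16.0 = 1.0437; z_E = (4.3 − 5.33)/0.85 = -1.2118; E_A = (1.0437 − (-1.2118))/√2 = 1.5949.
Condition B: z_P = (85.1 − 64.4)/16.0 = 1.2937; z_E = (4.96 − 5.33)/0.85 = -0.4353; E_B = (1.2937 − (-0.4353))/√2 = 1.2226.
E_A − E_B = 1.5949 − 1.2226 = 0.3723 ≈ 0.37.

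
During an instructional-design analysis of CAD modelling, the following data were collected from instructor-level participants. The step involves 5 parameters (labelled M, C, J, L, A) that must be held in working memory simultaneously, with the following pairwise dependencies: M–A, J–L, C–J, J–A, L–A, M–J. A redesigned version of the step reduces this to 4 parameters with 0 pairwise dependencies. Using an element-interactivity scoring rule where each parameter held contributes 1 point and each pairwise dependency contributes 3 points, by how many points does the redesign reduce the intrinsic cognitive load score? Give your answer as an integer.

Original: 5 × 1 + 6 × 3 = 5 + 18 = 23.
Redesigned: 4 × 1 + 0 × 3 = 4 + 0 = 4.
Reduction = 23 − 4 = 19.

19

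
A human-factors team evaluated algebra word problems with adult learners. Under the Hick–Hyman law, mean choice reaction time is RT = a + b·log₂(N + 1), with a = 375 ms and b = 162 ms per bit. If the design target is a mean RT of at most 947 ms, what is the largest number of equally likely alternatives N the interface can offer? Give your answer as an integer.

10

Set 375 + 162·log₂(N + 1) ≤ 947.
log₂(N + 1) ≤ (947 − 375) / 162 = 3.5309.
N + 1 ≤ 2^3.5309 = 11.5586.
N ≤ 10.5586, so the largest integer N is 10.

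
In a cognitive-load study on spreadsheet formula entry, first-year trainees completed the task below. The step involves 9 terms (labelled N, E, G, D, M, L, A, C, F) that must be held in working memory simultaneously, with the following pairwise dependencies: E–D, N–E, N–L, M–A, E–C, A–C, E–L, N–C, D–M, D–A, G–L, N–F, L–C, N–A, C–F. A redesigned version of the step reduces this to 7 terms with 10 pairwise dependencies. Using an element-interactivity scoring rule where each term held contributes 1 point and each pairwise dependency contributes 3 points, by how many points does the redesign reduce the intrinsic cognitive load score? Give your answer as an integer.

Original: 9 × 1 + 15 × 3 = 9 + 45 = 54.
Redesigned: 7 × 1 + 10 × 3 = 7 + 30 = 37.
Reduction = 54 − 37 = 17.

17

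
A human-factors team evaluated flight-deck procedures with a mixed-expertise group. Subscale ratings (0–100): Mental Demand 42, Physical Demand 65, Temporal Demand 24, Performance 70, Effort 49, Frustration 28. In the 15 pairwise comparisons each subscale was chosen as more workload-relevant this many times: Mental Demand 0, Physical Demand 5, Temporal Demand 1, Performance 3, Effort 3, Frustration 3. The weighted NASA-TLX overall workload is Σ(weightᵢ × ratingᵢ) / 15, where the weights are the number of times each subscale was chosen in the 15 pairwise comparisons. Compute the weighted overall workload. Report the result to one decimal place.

The tallies are the weights (they sum to 15).
Weighted sum = 0·42 + 5·65 + 1·24 + 3·70 + 3·49 + 3·28
            = 0 + 325 + 24 + 210 + 147 + 84 = 790.
Overall workload = 790 / 15 = 52.6667 ≈ 52.7.

52.7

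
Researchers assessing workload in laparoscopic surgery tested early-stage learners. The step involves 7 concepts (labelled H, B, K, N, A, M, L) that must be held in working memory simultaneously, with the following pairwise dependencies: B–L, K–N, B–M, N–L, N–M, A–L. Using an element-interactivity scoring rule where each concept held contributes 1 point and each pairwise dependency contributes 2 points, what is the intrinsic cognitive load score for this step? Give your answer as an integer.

Count of concepts held simultaneously: 7.
Count of pairwise dependencies listed: 6.
Element contribution: 7 × 1 = 7.
Interaction contribution: 6 × 2 = 12.
Intrinsic load = 7 + 12 = 19.

19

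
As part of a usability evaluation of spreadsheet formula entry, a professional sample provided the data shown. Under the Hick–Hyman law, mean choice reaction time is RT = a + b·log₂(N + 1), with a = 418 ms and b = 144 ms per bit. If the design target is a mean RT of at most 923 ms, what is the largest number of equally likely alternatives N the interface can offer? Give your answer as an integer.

Set 418 + 144·log₂(N + 1) ≤ 923.
log₂(N + 1) ≤ (923 − 418) / 144 = 3.5069.
N + 1 ≤ 2^3.5069 = 11.3679.
N ≤ 10.3679, so the largest integer N is 10.

10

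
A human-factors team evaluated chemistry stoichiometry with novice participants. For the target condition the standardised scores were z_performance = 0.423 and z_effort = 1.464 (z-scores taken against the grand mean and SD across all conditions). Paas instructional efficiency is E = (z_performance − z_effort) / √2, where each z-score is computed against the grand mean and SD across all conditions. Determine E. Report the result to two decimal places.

-0.74

z_P − z_E = 0.423 − 1.464 = -1.0410.
E = -1.0410 / √2 = -1.0410 / 1.41421 = -0.7361 ≈ -0.74.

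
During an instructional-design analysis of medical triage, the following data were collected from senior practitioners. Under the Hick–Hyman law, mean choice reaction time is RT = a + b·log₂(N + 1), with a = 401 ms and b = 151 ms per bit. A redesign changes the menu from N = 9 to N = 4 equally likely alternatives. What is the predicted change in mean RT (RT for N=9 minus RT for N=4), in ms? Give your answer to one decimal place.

RT(9) = 401 + 151·log₂(10) = 401 + 151·3.3219 = 902.6069 ms.
RT(4) = 401 + 151·log₂(5) = 401 + 151·2.3219 = 751.6069 ms.
Difference = 902.6069 − 751.6069 = 151.0000 ≈ 151.0 ms.

151.0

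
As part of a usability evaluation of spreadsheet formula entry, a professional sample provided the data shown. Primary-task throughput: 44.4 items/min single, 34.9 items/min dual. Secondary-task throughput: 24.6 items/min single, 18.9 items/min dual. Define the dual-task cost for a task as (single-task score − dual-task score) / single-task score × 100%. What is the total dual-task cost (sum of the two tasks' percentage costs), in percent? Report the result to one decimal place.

Primary cost = (44.4 − 34.9) / 44.4 × 100% = 21.3964%.
Secondary cost = (24.6 − 18.9) / 24.6 × 100% = 23.1707%.
Total = 21.3964% + 23.1707% = 44.5671% ≈ 44.6%.

44.6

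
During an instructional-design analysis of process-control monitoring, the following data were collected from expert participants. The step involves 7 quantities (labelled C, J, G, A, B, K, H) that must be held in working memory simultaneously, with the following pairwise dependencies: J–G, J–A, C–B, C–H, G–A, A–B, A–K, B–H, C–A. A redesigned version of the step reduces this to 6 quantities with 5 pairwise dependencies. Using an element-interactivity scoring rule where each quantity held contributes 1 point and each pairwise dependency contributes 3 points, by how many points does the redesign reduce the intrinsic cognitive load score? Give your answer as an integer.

13

Original: 7 × 1 + 9 × 3 = 7 + 27 = 34.
Redesigned: 6 × 1 + 5 × 3 = 6 + 15 = 21.
Reduction = 34 − 21 = 13.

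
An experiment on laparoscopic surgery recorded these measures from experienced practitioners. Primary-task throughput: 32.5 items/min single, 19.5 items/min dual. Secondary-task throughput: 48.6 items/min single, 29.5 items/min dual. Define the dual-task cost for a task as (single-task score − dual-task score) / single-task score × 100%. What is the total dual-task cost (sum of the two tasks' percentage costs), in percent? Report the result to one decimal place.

79.3

Primary cost = (32.5 − 19.5) / 32.5 × 100% = 40.0000%.
Secondary cost = (48.6 − 29.5) / 48.6 × 100% = 39.3004%.
Total = 40.0000% + 39.3004% = 79.3004% ≈ 79.3%.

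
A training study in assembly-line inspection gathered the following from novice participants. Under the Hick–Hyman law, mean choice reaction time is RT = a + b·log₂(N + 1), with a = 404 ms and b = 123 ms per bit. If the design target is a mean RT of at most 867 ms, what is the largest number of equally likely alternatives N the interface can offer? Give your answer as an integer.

Set 404 + 123·log₂(N + 1) ≤ 867.
log₂(N + 1) ≤ (867 − 404) / 123 = 3.7642.
N + 1 ≤ 2^3.7642 = 13.5874.
N ≤ 12.5874, so the largest integer N is 12.

12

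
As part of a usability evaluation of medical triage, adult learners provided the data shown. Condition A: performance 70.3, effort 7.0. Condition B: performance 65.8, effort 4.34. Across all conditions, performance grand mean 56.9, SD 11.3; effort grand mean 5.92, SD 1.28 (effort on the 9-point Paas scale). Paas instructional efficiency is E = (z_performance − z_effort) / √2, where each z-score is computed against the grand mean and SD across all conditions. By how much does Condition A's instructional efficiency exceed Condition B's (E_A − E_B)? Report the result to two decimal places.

-1.19

Condition A: z_P = (70.3 − 56.9)/11.3 = 1.1858; z_E = (7.0 − 5.92)/1.28 = 0.8438; E_A = (1.1858 − 0.8438)/√2 = 0.2418.
Condition B: z_P = (65.8 − 56.9)/11.3 = 0.7876; z_E = (4.34 − 5.92)/1.28 = -1.2344; E_B = (0.7876 − (-1.2344))/√2 = 1.4298.
E_A − E_B = 0.2418 − 1.4298 = -1.1880 ≈ -1.19.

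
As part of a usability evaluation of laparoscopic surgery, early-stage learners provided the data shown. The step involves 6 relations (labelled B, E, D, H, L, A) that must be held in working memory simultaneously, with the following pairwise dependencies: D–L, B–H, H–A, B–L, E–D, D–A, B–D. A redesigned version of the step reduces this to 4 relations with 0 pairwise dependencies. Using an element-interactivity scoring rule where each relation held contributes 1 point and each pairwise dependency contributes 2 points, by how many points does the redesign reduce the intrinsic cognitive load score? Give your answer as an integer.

Original: 6 × 1 + 7 × 2 = 6 + 14 = 20.
Redesigned: 4 × 1 + 0 × 2 = 4 + 0 = 4.
Reduction = 20 − 4 = 16.

16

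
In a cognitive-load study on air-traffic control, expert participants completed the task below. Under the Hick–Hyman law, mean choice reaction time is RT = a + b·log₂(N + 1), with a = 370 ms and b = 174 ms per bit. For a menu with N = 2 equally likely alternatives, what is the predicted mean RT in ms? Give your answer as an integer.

log₂(2 + 1) = log₂(3) = 1.5850.
RT = 370 + 174 × 1.5850 = 370 + 275.7900 = 645.7900 ms.
≈ 646 ms.

646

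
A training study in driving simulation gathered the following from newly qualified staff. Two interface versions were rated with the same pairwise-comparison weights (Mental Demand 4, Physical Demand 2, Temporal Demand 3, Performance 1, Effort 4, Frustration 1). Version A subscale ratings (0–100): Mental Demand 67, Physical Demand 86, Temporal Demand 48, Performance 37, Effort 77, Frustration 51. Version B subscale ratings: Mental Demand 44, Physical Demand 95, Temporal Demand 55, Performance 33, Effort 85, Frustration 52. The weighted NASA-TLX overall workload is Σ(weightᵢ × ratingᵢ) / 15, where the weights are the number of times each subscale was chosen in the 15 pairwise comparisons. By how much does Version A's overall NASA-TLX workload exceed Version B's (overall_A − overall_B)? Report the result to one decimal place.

Version A weighted sum = 4·67 + 2·86 + 3·48 + 1·37 + 4·77 + 1·51 = 268 + 172 + 144 + 37 + 308 + 51 = 980; overall_A = 980/15 = 65.3333.
Version B weighted sum = 4·44 + 2·95 + 3·55 + 1·33 + 4·85 + 1·52 = 176 + 190 + 165 + 33 + 340 + 52 = 956; overall_B = 956/15 = 63.7333.
Difference = 65.3333 − 63.7333 = 1.6000 ≈ 1.6.

1.6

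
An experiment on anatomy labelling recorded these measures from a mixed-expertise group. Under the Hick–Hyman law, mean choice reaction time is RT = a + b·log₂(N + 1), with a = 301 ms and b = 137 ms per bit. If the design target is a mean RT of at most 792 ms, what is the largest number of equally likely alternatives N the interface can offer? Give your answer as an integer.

Set 301 + 137·log₂(N + 1) ≤ 792.
log₂(N + 1) ≤ (792 − 301) / 137 = 3.5839.
N + 1 ≤ 2^3.5839 = 11.9912.
N ≤ 10.9912, so the largest integer N is 10.

10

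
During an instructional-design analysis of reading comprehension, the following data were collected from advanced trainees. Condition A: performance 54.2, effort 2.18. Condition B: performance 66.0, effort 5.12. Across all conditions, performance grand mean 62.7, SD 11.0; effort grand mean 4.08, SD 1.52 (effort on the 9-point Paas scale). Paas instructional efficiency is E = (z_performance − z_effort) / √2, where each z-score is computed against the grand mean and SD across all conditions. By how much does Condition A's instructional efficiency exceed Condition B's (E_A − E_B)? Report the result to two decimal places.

Condition A: z_P = (54.2 − 62.7)/11.0 = -0.7727; z_E = (2.18 − 4.08)/1.52 = -1.2500; E_A = (-0.7727 − (-1.2500))/√2 = 0.3375.
Condition B: z_P = (66.0 − 62.7)/11.0 = 0.3000; z_E = (5.12 − 4.08)/1.52 = 0.6842; E_B = (0.3000 − 0.6842)/√2 = -0.2717.
E_A − E_B = 0.3375 − (-0.2717) = 0.6092 ≈ 0.61.

0.61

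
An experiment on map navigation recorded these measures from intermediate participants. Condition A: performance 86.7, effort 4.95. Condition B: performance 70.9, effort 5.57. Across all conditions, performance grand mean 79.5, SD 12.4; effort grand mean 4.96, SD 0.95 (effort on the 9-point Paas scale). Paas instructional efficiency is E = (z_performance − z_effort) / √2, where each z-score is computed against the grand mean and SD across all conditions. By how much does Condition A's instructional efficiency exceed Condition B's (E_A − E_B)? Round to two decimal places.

1.36

Condition A: z_P = (86.7 − 79.5)/12.4 = 0.5806; z_E = (4.95 − 4.96)/0.95 = -0.0105; E_A = (0.5806 − (-0.0105))/√2 = 0.4180.
Condition B: z_P = (70.9 − 79.5)/12.4 = -0.6935; z_E = (5.57 − 4.96)/0.95 = 0.6421; E_B = (-0.6935 − 0.6421)/√2 = -0.9444.
E_A − E_B = 0.4180 − (-0.9444) = 1.3624 ≈ 1.36.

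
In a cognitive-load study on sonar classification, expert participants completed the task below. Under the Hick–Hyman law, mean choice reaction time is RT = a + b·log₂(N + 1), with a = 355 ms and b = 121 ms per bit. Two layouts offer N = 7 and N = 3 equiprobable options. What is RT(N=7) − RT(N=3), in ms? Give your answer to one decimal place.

121.0

RT(7) = 355 + 121·log₂(8) = 355 + 121·3.0000 = 718.0000 ms.
RT(3) = 355 + 121·log₂(4) = 355 + 121·2.0000 = 597.0000 ms.
Difference = 718.0000 − 597.0000 = 121.0000 ≈ 121.0 ms.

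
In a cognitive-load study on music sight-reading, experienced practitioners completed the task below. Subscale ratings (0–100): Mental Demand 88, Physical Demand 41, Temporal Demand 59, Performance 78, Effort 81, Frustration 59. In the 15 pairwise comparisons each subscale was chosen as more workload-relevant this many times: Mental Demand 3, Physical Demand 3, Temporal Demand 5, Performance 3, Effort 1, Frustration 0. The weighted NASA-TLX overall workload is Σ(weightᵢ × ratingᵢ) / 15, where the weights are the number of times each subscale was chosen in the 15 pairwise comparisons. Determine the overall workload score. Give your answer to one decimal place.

The tallies are the weights (they sum to 15).
Weighted sum = 3·88 + 3·41 + 5·59 + 3·78 + 1·81 + 0·59
            = 264 + 123 + 295 + 234 + 81 + 0 = 997.
Overall workload = 997 / 15 = 66.4667 ≈ 66.5.

66.5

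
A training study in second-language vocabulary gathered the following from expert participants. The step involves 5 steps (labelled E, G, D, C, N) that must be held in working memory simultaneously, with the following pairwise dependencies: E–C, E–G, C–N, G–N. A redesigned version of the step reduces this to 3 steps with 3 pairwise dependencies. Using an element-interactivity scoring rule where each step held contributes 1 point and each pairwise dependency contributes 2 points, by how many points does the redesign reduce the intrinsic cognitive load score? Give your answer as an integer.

Original: 5 × 1 + 4 × 2 = 5 + 8 = 13.
Redesigned: 3 × 1 + 3 × 2 = 3 + 6 = 9.
Reduction = 13 − 9 = 4.

4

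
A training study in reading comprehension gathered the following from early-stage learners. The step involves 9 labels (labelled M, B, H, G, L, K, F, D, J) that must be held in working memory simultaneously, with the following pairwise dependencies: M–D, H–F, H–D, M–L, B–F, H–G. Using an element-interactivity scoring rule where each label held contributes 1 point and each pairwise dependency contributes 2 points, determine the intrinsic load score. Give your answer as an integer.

21

Count of labels held simultaneously: 9.
Count of pairwise dependencies listed: 6.
Element contribution: 9 × 1 = 9.
Interaction contribution: 6 × 2 = 12.
Intrinsic load = 9 + 12 = 21.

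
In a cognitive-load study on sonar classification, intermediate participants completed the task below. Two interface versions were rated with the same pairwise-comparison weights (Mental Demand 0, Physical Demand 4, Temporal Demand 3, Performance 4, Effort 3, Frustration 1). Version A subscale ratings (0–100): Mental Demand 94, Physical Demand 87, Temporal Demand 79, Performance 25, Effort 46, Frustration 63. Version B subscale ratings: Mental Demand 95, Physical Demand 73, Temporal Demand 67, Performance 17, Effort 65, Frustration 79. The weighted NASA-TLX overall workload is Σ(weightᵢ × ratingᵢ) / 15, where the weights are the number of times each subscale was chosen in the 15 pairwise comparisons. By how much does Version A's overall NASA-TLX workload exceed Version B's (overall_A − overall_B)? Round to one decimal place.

3.4

Version A weighted sum = 0·94 + 4·87 + 3·79 + 4·25 + 3·46 + 1·63 = 0 + 348 + 237 + 100 + 138 + 63 = 886; overall_A = 886/15 = 59.0667.
Version B weighted sum = 0·95 + 4·73 + 3·67 + 4·17 + 3·65 + 1·79 = 0 + 292 + 201 + 68 + 195 + 79 = 835; overall_B = 835/15 = 55.6667.
Difference = 59.0667 − 55.6667 = 3.4000 ≈ 3.4.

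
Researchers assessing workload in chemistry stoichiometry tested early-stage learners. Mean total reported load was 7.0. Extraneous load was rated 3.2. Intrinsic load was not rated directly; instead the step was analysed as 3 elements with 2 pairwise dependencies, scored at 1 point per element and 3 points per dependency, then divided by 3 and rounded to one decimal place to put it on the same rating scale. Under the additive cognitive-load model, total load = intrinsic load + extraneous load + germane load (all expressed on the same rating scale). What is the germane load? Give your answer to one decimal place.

Intrinsic (element-interactivity): (3 × 1 + 2 × 3) / 3 = 9 / 3 = 3.0000 → 3.0.
germane load = total − intrinsic − extraneous
             = 7.0 − 3.0 − 3.2 = 0.8.

0.8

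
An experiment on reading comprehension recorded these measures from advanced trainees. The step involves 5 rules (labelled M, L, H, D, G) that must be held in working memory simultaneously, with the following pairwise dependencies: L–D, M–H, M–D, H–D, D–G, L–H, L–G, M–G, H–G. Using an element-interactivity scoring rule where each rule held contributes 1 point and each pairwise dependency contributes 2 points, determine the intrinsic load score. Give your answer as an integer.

Count of rules held simultaneously: 5.
Count of pairwise dependencies listed: 9.
Element contribution: 5 × 1 = 5.
Interaction contribution: 9 × 2 = 18.
Intrinsic load = 5 + 18 = 23.

23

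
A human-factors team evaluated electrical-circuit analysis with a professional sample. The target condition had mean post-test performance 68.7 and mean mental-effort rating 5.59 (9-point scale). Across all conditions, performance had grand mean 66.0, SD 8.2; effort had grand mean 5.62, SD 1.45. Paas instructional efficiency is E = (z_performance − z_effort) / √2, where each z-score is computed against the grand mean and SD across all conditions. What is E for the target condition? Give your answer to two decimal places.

z_performance = (68.7 − 66.0) / 8.2 = 2.7000 / 8.2 = 0.3293.
z_effort = (5.59 − 5.62) / 1.45 = -0.0300 / 1.45 = -0.0207.
z_P − z_E = 0.3293 − (-0.0207) = 0.3500.
E = 0.3500 / √2 = 0.3500 / 1.41421 = 0.2475 ≈ 0.25.

0.25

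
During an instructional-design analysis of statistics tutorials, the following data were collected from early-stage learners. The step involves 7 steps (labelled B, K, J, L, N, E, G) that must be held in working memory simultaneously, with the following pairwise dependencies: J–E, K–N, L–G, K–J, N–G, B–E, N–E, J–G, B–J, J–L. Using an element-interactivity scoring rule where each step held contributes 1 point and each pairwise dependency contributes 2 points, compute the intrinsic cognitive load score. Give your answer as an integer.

27

Count of steps held simultaneously: 7.
Count of pairwise dependencies listed: 10.
Element contribution: 7 × 1 = 7.
Interaction contribution: 10 × 2 = 20.
Intrinsic load = 7 + 20 = 27.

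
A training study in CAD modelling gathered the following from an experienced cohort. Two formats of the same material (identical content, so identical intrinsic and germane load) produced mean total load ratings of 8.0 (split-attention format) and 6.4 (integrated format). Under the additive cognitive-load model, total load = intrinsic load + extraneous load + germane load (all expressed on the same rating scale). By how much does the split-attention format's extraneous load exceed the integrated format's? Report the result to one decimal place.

1.6

Intrinsic and germane load are equal across formats, so the difference in total load equals the difference in extraneous load.
Extraneous-load difference = 8.0 − 6.4 = 1.6.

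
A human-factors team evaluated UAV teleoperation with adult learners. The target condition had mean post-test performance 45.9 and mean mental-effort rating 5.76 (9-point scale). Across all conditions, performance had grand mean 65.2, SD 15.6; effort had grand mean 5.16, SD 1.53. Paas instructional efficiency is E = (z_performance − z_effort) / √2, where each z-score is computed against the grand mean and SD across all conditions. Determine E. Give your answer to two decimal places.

-1.15

z_performance = (45.9 − 65.2) / 15.6 = -19.3000 / 15.6 = -1.2372.
z_effort = (5.76 − 5.16) / 1.53 = 0.6000 / 1.53 = 0.3922.
z_P − z_E = -1.2372 − 0.3922 = -1.6294.
E = -1.6294 / √2 = -1.6294 / 1.41421 = -1.1522 ≈ -1.15.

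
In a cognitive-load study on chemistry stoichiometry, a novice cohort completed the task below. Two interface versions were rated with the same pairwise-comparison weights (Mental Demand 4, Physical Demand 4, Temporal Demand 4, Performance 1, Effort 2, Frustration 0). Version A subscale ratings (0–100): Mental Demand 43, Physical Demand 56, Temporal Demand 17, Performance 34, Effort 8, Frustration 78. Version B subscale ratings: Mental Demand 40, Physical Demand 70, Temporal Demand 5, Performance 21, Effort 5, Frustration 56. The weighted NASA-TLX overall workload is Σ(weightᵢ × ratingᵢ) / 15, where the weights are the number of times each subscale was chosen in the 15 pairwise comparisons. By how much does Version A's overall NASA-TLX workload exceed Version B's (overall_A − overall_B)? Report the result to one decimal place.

1.5

Version A weighted sum = 4·43 + 4·56 + 4·17 + 1·34 + 2·8 + 0·78 = 172 + 224 + 68 + 34 + 16 + 0 = 514; overall_A = 514/15 = 34.2667.
Version B weighted sum = 4·40 + 4·70 + 4·5 + 1·21 + 2·5 + 0·56 = 160 + 280 + 20 + 21 + 10 + 0 = 491; overall_B = 491/15 = 32.7333.
Difference = 34.2667 − 32.7333 = 1.5334 ≈ 1.5.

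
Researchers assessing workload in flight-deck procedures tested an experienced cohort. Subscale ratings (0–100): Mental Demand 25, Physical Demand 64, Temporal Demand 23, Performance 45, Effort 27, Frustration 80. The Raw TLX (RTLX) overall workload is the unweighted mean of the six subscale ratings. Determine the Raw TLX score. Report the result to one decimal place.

Sum of ratings = 25 + 64 + 23 + 45 + 27 + 80 = 264.
RTLX = 264 / 6 = 44.0000 ≈ 44.0.

44.0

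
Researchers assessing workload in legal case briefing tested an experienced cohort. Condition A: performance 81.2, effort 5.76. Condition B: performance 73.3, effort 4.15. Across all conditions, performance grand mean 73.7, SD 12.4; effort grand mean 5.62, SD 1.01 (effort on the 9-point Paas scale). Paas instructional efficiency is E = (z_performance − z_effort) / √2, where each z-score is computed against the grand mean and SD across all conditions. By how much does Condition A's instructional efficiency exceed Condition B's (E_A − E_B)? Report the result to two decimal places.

Condition A: z_P = (81.2 − 73.7)/12.4 = 0.6048; z_E = (5.76 − 5.62)/1.01 = 0.1386; E_A = (0.6048 − 0.1386)/√2 = 0.3297.
Condition B: z_P = (73.3 − 73.7)/12.4 = -0.0323; z_E = (4.15 − 5.62)/1.01 = -1.4554; E_B = (-0.0323 − (-1.4554))/√2 = 1.0063.
E_A − E_B = 0.3297 − 1.0063 = -0.6766 ≈ -0.68.

-0.68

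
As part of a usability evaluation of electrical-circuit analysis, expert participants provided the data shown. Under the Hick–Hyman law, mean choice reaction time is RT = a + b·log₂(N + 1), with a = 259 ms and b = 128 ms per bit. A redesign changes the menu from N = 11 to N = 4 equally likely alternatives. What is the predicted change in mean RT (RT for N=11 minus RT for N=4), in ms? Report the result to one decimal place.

RT(11) = 259 + 128·log₂(12) = 259 + 128·3.5850 = 717.8800 ms.
RT(4) = 259 + 128·log₂(5) = 259 + 128·2.3219 = 556.2032 ms.
Difference = 717.8800 − 556.2032 = 161.6768 ≈ 161.7 ms.

161.7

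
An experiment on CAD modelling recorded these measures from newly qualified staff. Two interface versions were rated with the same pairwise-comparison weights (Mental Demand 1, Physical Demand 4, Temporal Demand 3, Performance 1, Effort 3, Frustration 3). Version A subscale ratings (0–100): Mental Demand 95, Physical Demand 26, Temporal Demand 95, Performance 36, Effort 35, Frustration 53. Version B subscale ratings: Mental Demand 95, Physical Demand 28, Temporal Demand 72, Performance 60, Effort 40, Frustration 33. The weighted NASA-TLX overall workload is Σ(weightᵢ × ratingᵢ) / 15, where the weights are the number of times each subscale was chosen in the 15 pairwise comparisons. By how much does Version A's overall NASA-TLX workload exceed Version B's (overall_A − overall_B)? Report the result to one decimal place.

Version A weighted sum = 1·95 + 4·26 + 3·95 + 1·36 + 3·35 + 3·53 = 95 + 104 + 285 + 36 + 105 + 159 = 784; overall_A = 784/15 = 52.2667.
Version B weighted sum = 1·95 + 4·28 + 3·72 + 1·60 + 3·40 + 3·33 = 95 + 112 + 216 + 60 + 120 + 99 = 702; overall_B = 702/15 = 46.8000.
Difference = 52.2667 − 46.8000 = 5.4667 ≈ 5.5.

5.5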